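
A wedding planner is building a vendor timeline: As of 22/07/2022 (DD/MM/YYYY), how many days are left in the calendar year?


Start: July 22, 2022
End: December 31, 2022
Days left in July: 9
August: 31
September: 30
October: 31
November: 30
... plus remaining months
Sum of remaining months: 153
Total: 9 + 153 = 162

162


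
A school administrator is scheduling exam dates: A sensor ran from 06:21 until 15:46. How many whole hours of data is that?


Start: 06:21
End: 15:46
Hour difference: 15 - 6 = 9 hours
Minute difference: 46 - 21 = 25 minutes
Total minutes: 565
Complete hours: 565 / 60 = 9 (remainder 25)

9


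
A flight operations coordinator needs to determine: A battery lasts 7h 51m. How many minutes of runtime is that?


Hours: 7
Extra minutes: 51
Minutes per hour: 60
Hours to minutes: 7 x 60 = 420
Total: 420 + 51 = 471

471


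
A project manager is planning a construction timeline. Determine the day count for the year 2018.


Year: 2018
Check leap year rules:
Divisible by 4? No
2018 is not a leap year
Days: 365

365


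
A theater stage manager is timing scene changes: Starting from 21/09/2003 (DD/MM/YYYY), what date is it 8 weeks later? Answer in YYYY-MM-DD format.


Start: 2003-09-21
Weeks to add: 8
Convert to days: 8 x 7 = 56 days
Add 56 days to 2003-09-21
Result: 2003-11-16

2003-11-16


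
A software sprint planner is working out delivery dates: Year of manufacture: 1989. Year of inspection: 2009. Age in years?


Birth year: 1989
Current year: 2009
Age = current year - birth year
Age = 2009 - 1989 = 20

20


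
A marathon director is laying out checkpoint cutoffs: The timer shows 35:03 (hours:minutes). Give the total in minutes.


Hours: 35
Minutes: 3
Convert hours to minutes: 35 x 60 = 2100
Add remaining minutes: 2100 + 3 = 2103

2103


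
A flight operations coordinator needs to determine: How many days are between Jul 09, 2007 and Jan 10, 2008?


Start date: 2007-07-09
End date: 2008-01-10
Jul 2007: +23 days
Aug 2007: +31 days
Sep 2007: +30 days
... (4 more months)
Total: 185 days

185


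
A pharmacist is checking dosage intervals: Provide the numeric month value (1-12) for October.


Calendar month order:
9. September
10. October <--
11. November
October is month number 10

10


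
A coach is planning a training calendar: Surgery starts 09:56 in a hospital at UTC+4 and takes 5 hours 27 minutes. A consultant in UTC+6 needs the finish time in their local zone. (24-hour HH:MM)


Start: 09:56 in UTC+4
Step 1 - add duration:
  minutes: 56 + 27 = 83 (carry 1h)
  hours: 9 + 5 + 1 = 15
  end in UTC+4: 15:23
Step 2 - convert UTC+4 -> UTC+6:
  offset difference: 6 - (4) = 2 hours
  15 + (2) = 17 -> mod 24 = 17
Result: 17:23 in UTC+6

17:23


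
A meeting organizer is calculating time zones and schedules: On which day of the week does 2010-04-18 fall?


Date: 2010-04-18
January 1, 2010 is a Friday
Day of year: 108
Offset from Jan 1: 107 days
107 mod 7 = 2
Result: Sunday

Sunday


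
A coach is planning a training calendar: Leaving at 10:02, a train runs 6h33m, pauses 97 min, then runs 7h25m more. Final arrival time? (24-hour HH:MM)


Depart: 10:02
Leg 1: +393 min -> 16:35
Layover: +97 min -> 18:12
Leg 2: +445 min -> 01:37
Total travel: 935 minutes = 15h 35m
Arrival: 01:37

01:37


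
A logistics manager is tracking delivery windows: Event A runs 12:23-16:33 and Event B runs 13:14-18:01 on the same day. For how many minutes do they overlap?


Interval A: [743, 993] minutes from midnight
Interval B: [794, 1081] minutes from midnight
Overlap start = max(743, 794) = 794
Overlap end = min(993, 1081) = 993
Overlap = 993 - 794 = 199 minutes

199


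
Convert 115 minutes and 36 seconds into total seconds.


Minutes: 115
Seconds: 36
Convert minutes to seconds: 115 x 60 = 6900
Add remaining seconds: 6900 + 36 = 6936

6936


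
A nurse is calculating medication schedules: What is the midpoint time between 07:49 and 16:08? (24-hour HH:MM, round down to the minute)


Start time: 07:49 = 469 minutes from midnight
End time: 16:08 = 968 minutes from midnight
Sum: 469 + 968 = 1437
Midpoint: 1437 / 2 = 718 minutes
Convert: 718 / 60 = 11 hours, 58 minutes
Result: 11:58

11:58


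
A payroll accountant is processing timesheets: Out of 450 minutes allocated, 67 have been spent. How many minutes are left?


Total budget: 450 minutes
Time used: 67 minutes
Remaining: 450 - 67 = 383 minutes
Percent used: 14.9%
Percent remaining: 85.1%

383


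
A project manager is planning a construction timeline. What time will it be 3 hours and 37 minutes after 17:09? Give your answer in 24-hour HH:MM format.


Start time: 17:09
Adding: 3 hours 37 minutes
Minutes: 9 + 37 = 46
Hours: 17 + 3 + 0 = 20
Result: 20:46

20:46


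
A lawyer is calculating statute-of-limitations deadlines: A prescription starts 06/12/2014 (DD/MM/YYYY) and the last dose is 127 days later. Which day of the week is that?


Start: 2014-12-06 (Saturday)
Step 1 - find target date: add 127 days
  2014-12-06 + 127 days = 2015-04-12
Step 2 - day of week:
  127 mod 7 = 1
  Saturday + 1 days -> Sunday
Result: Sunday (2015-04-12)

Sunday


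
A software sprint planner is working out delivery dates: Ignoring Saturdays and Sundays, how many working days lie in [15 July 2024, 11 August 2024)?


Start: 2024-07-15 (Monday)
End (exclusive): 2024-08-11 (Sunday)
Total calendar days: 27
Full weeks: 27 // 7 = 3 -> 15 weekdays
Remaining 6 days starting on Monday:
  Mon(w), Tue(w), Wed(w), Thu(w), Fri(w), Sat(-) -> 5 weekdays
Total business days: 15 + 5 = 20

20


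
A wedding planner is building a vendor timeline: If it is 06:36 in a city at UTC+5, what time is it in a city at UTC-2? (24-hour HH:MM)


Local time: 06:36 at UTC+5 (offset 5h)
Target zone: UTC-2 (offset -2h)
Difference: -2 - (5) = -7 hours
Calculation: 6 + (-7) = -1
Wraparound: (-1) mod 24 = 23
Result: 23:36

23:36


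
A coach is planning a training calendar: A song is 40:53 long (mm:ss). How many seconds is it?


Minutes: 40
Extra seconds: 53
Seconds per minute: 60
Minutes to seconds: 40 x 60 = 2400
Total: 2400 + 53 = 2453

2453


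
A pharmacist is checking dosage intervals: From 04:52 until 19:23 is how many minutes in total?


Start time: 04:52 = 292 minutes from midnight
End time: 19:23 = 1163 minutes from midnight
Difference: 1163 - 292 = 871 minutes
That is 14 hours and 31 minutes

871


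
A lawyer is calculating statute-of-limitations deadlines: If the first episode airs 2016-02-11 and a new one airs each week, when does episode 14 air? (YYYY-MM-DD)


First occurrence: 2016-02-11 (occurrence 1)
Each occurrence is 7 days after the previous.
Occurrence 14 is 13 weeks after the first.
13 weeks = 91 days
2016-02-11 + 91 days = 2016-05-12

2016-05-12


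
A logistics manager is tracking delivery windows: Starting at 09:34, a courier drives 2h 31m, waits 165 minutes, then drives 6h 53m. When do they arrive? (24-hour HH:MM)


Depart: 09:34
Leg 1: +151 min -> 12:05
Layover: +165 min -> 14:50
Leg 2: +413 min -> 21:43
Total travel: 729 minutes = 12h 9m
Arrival: 21:43

21:43


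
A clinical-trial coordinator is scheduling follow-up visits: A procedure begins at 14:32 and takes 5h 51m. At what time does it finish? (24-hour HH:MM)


Start time: 14:32
Adding: 5 hours 51 minutes
Minutes: 32 + 51 = 83
Minute overflow: 83 >= 60, so carry 1 hour, minutes = 23
Hours: 14 + 5 + 1 = 20
Result: 20:23

20:23


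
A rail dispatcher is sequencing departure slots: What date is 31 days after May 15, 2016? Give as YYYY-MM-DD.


Start: 2016-05-15
Adding 31 days
Days remaining in May: 16
After May: 15 days still to add
June 2016 has 30 days, need 15
Result: 2016-06-15

2016-06-15


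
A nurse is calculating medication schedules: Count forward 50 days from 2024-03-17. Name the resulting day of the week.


Start: 2024-03-17 (Sunday)
Step 1 - find target date: add 50 days
  2024-03-17 + 50 days = 2024-05-06
Step 2 - day of week:
  50 mod 7 = 1
  Sunday + 1 days -> Monday
Result: Monday (2024-05-06)

Monday


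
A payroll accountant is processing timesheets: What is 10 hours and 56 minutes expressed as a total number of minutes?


Hours: 10
Minutes: 56
Convert hours to minutes: 10 x 60 = 600
Add remaining minutes: 600 + 56 = 656

656


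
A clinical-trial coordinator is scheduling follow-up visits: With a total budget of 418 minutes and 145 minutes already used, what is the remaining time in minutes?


Total budget: 418 minutes
Time used: 145 minutes
Remaining: 418 - 145 = 273 minutes
Percent used: 34.7%
Percent remaining: 65.3%

273


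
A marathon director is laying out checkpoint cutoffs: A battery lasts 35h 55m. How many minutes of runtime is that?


Hours: 35
Extra minutes: 55
Minutes per hour: 60
Hours to minutes: 35 x 60 = 2100
Total: 2100 + 55 = 2155

2155


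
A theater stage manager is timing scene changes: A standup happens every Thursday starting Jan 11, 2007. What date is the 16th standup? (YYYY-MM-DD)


First occurrence: 2007-01-11 (occurrence 1)
Each occurrence is 7 days after the previous.
Occurrence 16 is 15 weeks after the first.
15 weeks = 105 days
2007-01-11 + 105 days = 2007-04-26

2007-04-26


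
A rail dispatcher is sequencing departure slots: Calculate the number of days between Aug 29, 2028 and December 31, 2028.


Start: August 29, 2028
End: December 31, 2028
Days left in August: 2
September: 30
October: 31
November: 30
December: 31
Sum of remaining months: 122
Total: 2 + 122 = 124

124


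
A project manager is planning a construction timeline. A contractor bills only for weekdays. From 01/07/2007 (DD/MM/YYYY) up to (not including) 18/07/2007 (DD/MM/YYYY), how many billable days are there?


Start: 2007-07-01 (Sunday)
End (exclusive): 2007-07-18 (Wednesday)
Total calendar days: 17
Full weeks: 17 // 7 = 2 -> 10 weekdays
Remaining 3 days starting on Sunday:
  Sun(-), Mon(w), Tue(w) -> 2 weekdays
Total business days: 10 + 2 = 12

12


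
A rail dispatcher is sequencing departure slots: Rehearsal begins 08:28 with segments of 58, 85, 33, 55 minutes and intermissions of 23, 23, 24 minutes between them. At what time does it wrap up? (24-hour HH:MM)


Start: 08:28 = 508 min from midnight
  after task 1 (58 min): 09:26
  after break (23 min): 09:49
  after task 2 (85 min): 11:14
  after break (23 min): 11:37
  after task 3 (33 min): 12:10
  after break (24 min): 12:34
  after task 4 (55 min): 13:29
Total elapsed: 301 minutes
End time: 13:29

13:29


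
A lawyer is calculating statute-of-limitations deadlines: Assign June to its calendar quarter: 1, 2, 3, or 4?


Month: June (month 6)
Q1: January-March (months 1-3)
Q2: April-June (months 4-6)
Q3: July-September (months 7-9)
Q4: October-December (months 10-12)
Month 6 falls in Q2

2


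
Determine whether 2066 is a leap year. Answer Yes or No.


Year: 2066
Divisible by 4? 2066 / 4 = 516.5 -> No
Not divisible by 4, so NOT a leap year

No


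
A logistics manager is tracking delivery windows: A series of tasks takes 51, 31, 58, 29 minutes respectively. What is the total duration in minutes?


Durations: 51, 31, 58, 29
Running sum: 51
+ 31 = 82
+ 58 = 140
+ 29 = 169
Total duration: 169 minutes
That is 2 hours and 49 minutes

169


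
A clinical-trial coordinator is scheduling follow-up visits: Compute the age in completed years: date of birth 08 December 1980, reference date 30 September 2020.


Birth: 1980-12-08
Reference: 2020-09-30
Year difference: 2020 - 1980 = 40
Has birthday (12-08) occurred by 09-30? No
Birthday not yet reached this year -> subtract 1
Age in full years: 39

39


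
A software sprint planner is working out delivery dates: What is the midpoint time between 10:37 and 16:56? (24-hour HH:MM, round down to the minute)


Start time: 10:37 = 637 minutes from midnight
End time: 16:56 = 1016 minutes from midnight
Sum: 637 + 1016 = 1653
Midpoint: 1653 / 2 = 826 minutes
Convert: 826 / 60 = 13 hours, 46 minutes
Result: 13:46

13:46


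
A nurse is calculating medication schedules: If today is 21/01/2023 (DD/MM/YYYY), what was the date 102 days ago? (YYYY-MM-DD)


Start: 2023-01-21
Subtracting 102 days
Days already passed in January: 21
After going back through January: 81 more days to subtract
December 2022: 31 days, 50 remaining
November 2022: 30 days, 20 remaining
October 2022 has 31 days, need 20
Result: 2022-10-11

2022-10-11


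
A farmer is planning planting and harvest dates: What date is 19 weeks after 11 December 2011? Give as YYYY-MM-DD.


Start: 2011-12-11
Weeks to add: 19
Convert to days: 19 x 7 = 133 days
Add 133 days to 2011-12-11
Result: 2012-04-22

2012-04-22


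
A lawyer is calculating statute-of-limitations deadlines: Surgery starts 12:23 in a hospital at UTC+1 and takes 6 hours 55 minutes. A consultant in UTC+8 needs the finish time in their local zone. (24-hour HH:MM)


Start: 12:23 in UTC+1
Step 1 - add duration:
  minutes: 23 + 55 = 78 (carry 1h)
  hours: 12 + 6 + 1 = 19
  end in UTC+1: 19:18
Step 2 - convert UTC+1 -> UTC+8:
  offset difference: 8 - (1) = 7 hours
  19 + (7) = 26 -> mod 24 = 2
Result: 02:18 in UTC+8

02:18


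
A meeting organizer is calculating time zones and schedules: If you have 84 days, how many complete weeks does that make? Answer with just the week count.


Total days: 84
Days per week: 7
Division: 84 / 7 = 12 remainder 0
Complete weeks: 12
Remaining days: 0

12


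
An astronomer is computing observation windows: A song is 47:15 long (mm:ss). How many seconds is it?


Minutes: 47
Extra seconds: 15
Seconds per minute: 60
Minutes to seconds: 47 x 60 = 2820
Total: 2820 + 15 = 2835

2835


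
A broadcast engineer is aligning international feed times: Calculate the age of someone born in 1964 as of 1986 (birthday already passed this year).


Birth year: 1964
Current year: 1986
Age = current year - birth year
Age = 1986 - 1964 = 22

22


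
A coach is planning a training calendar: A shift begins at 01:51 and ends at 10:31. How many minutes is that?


Start time: 01:51 = 111 minutes from midnight
End time: 10:31 = 631 minutes from midnight
Difference: 631 - 111 = 520 minutes
That is 8 hours and 40 minutes

520


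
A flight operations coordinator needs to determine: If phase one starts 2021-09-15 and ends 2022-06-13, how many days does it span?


Start date: 2021-09-15
End date: 2022-06-13
Sep 2021: +16 days
Oct 2021: +31 days
Nov 2021: +30 days
... (7 more months)
Total: 271 days

271


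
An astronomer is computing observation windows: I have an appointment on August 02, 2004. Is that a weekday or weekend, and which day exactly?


Date: 2004-08-02
January 1, 2004 is a Thursday
Day of year: 215
Offset from Jan 1: 214 days
214 mod 7 = 4
Result: Monday

Monday


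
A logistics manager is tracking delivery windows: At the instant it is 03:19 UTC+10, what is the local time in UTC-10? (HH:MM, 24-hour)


Local time: 03:19 at UTC+10 (offset 10h)
Target zone: UTC-10 (offset -10h)
Difference: -10 - (10) = -20 hours
Calculation: 3 + (-20) = -17
Wraparound: (-17) mod 24 = 7
Result: 07:19

07:19


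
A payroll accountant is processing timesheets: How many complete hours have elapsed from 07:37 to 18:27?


Start: 07:37
End: 18:27
Hour difference: 18 - 7 = 11 hours
Minute difference: 27 - 37 = -10 minutes
Total minutes: 650
Complete hours: 650 / 60 = 10 (remainder 50)

10


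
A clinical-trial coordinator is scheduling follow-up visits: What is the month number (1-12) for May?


Calendar month order:
4. April
5. May <--
6. June
May is month number 5

5


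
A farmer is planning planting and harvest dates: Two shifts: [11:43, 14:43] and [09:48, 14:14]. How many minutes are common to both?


Interval A: [703, 883] minutes from midnight
Interval B: [588, 854] minutes from midnight
Overlap start = max(703, 588) = 703
Overlap end = min(883, 854) = 854
Overlap = 854 - 703 = 151 minutes

151


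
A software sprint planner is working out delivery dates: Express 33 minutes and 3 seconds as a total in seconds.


Minutes: 33
Seconds: 3
Convert minutes to seconds: 33 x 60 = 1980
Add remaining seconds: 1980 + 3 = 1983

1983


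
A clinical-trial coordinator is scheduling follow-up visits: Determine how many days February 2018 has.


Month: February
Year: 2018
2018 is not a leap year
February has 28 days
Total: 28 days

28


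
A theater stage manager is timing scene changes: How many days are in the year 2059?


Year: 2059
Check leap year rules:
Divisible by 4? No
2059 is not a leap year
Days: 365

365


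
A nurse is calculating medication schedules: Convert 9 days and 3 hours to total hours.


Days: 9
Extra hours: 3
Hours per day: 24
Days to hours: 9 x 24 = 216
Total: 216 + 3 = 219

219


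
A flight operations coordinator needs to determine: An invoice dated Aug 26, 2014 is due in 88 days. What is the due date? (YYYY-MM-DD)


Start: 2014-08-26
Adding 88 days
Days remaining in August: 5
After August: 83 days still to add
September 2014: 30 days, 53 remaining
October 2014: 31 days, 22 remaining
November 2014 has 30 days, need 22
Result: 2014-11-22

2014-11-22


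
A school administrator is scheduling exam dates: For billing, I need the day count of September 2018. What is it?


Month: September
Year: 2018
September is a 30-day month
Total: 30 days

30


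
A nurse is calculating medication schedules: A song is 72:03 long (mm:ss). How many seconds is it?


Minutes: 72
Extra seconds: 3
Seconds per minute: 60
Minutes to seconds: 72 x 60 = 4320
Total: 4320 + 3 = 4323

4323


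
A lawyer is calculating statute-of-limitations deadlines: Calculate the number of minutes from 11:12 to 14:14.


Start time: 11:12 = 672 minutes from midnight
End time: 14:14 = 854 minutes from midnight
Difference: 854 - 672 = 182 minutes
That is 3 hours and 2 minutes

182


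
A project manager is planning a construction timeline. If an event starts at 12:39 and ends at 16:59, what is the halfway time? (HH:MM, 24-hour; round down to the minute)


Start time: 12:39 = 759 minutes from midnight
End time: 16:59 = 1019 minutes from midnight
Sum: 759 + 1019 = 1778
Midpoint: 1778 / 2 = 889 minutes
Convert: 889 / 60 = 14 hours, 49 minutes
Result: 14:49

14:49


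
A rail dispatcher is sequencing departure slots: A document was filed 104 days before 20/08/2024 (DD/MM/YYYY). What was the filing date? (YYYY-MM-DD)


Start: 2024-08-20
Subtracting 104 days
Days already passed in August: 20
After going back through August: 84 more days to subtract
July 2024: 31 days, 53 remaining
June 2024: 30 days, 23 remaining
May 2024 has 31 days, need 23
Result: 2024-05-08

2024-05-08


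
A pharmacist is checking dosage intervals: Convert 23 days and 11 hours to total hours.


Days: 23
Extra hours: 11
Hours per day: 24
Days to hours: 23 x 24 = 552
Total: 552 + 11 = 563

563


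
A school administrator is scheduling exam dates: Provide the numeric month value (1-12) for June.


Calendar month order:
5. May
6. June <--
7. July
June is month number 6

6


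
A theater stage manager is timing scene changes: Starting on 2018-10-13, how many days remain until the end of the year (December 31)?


Start: October 13, 2018
End: December 31, 2018
Days left in October: 18
November: 30
December: 31
Sum of remaining months: 61
Total: 18 + 61 = 79

79


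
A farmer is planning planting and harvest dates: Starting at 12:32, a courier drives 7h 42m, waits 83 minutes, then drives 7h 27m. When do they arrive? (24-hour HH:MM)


Depart: 12:32
Leg 1: +462 min -> 20:14
Layover: +83 min -> 21:37
Leg 2: +447 min -> 05:04
Total travel: 992 minutes = 16h 32m
Arrival: 05:04

05:04


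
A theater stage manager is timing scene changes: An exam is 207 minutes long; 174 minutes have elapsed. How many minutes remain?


Total budget: 207 minutes
Time used: 174 minutes
Remaining: 207 - 174 = 33 minutes
Percent used: 84.1%
Percent remaining: 15.9%

33


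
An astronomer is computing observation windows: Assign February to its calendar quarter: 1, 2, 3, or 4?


Month: February (month 2)
Q1: January-March (months 1-3)
Q2: April-June (months 4-6)
Q3: July-September (months 7-9)
Q4: October-December (months 10-12)
Month 2 falls in Q1

1


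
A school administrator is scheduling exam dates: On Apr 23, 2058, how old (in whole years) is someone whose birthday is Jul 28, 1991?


Birth: 1991-07-28
Reference: 2058-04-23
Year difference: 2058 - 1991 = 67
Has birthday (07-28) occurred by 04-23? No
Birthday not yet reached this year -> subtract 1
Age in full years: 66

66


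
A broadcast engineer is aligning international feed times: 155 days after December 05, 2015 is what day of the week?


Start: 2015-12-05 (Saturday)
Step 1 - find target date: add 155 days
  2015-12-05 + 155 days = 2016-05-08
Step 2 - day of week:
  155 mod 7 = 1
  Saturday + 1 days -> Sunday
Result: Sunday (2016-05-08)

Sunday


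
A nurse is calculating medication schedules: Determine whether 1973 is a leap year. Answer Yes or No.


Year: 1973
Divisible by 4? 1973 / 4 = 493.25 -> No
Not divisible by 4, so NOT a leap year

No


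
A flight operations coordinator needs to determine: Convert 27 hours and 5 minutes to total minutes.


Hours: 27
Minutes: 5
Convert hours to minutes: 27 x 60 = 1620
Add remaining minutes: 1620 + 5 = 1625

1625


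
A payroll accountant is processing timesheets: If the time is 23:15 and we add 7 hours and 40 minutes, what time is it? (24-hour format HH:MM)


Start time: 23:15
Adding: 7 hours 40 minutes
Minutes: 15 + 40 = 55
Hours: 23 + 7 + 0 = 30
Hour wraparound: 30 mod 24 = 6
Result: 06:55

06:55


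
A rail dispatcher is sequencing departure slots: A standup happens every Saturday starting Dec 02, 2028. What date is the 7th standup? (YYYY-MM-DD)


First occurrence: 2028-12-02 (occurrence 1)
Each occurrence is 7 days after the previous.
Occurrence 7 is 6 weeks after the first.
6 weeks = 42 days
2028-12-02 + 42 days = 2029-01-13

2029-01-13


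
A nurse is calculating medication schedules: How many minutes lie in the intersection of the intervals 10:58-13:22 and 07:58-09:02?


Interval A: [658, 802] minutes from midnight
Interval B: [478, 542] minutes from midnight
Overlap start = max(658, 478) = 658
Overlap end = min(802, 542) = 542
End <= start, so the intervals do not overlap: 0 minutes

0


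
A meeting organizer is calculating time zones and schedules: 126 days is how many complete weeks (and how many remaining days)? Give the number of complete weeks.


Total days: 126
Days per week: 7
Division: 126 / 7 = 18 remainder 0
Complete weeks: 18
Remaining days: 0

18


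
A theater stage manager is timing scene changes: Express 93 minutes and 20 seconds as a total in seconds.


Minutes: 93
Seconds: 20
Convert minutes to seconds: 93 x 60 = 5580
Add remaining seconds: 5580 + 20 = 5600

5600


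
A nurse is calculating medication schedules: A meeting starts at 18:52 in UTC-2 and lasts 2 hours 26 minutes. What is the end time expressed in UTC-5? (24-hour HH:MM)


Start: 18:52 in UTC-2
Step 1 - add duration:
  minutes: 52 + 26 = 78 (carry 1h)
  hours: 18 + 2 + 1 = 21
  end in UTC-2: 21:18
Step 2 - convert UTC-2 -> UTC-5:
  offset difference: -5 - (-2) = -3 hours
  21 + (-3) = 18 -> mod 24 = 18
Result: 18:18 in UTC-5

18:18


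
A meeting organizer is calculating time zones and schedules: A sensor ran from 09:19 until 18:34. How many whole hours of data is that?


Start: 09:19
End: 18:34
Hour difference: 18 - 9 = 9 hours
Minute difference: 34 - 19 = 15 minutes
Total minutes: 555
Complete hours: 555 / 60 = 9 (remainder 15)

9


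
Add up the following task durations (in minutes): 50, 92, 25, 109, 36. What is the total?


Durations: 50, 92, 25, 109, 36
Running sum: 50
+ 92 = 142
+ 25 = 167
+ 109 = 276
+ 36 = 312
Total duration: 312 minutes
That is 5 hours and 12 minutes

312


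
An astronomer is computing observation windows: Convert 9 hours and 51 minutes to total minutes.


Hours: 9
Extra minutes: 51
Minutes per hour: 60
Hours to minutes: 9 x 60 = 540
Total: 540 + 51 = 591

591


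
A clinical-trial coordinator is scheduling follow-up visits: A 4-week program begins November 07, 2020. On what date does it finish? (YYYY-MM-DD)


Start: 2020-11-07
Weeks to add: 4
Convert to days: 4 x 7 = 28 days
Add 28 days to 2020-11-07
Result: 2020-12-05

2020-12-05


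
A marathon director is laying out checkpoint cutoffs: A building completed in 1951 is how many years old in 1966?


Birth year: 1951
Current year: 1966
Age = current year - birth year
Age = 1966 - 1951 = 15

15


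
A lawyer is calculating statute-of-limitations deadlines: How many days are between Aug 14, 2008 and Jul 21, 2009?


Start date: 2008-08-14
End date: 2009-07-21
Aug 2008: +18 days
Sep 2008: +30 days
Oct 2008: +31 days
... (9 more months)
Total: 341 days

341


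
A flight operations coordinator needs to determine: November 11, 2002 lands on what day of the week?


Date: 2002-11-11
January 1, 2002 is a Tuesday
Day of year: 315
Offset from Jan 1: 314 days
314 mod 7 = 6
Result: Monday

Monday


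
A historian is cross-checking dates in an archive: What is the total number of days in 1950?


Year: 1950
Check leap year rules:
Divisible by 4? No
1950 is not a leap year
Days: 365

365


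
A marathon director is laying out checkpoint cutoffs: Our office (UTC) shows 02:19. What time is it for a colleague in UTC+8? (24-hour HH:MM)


Local time: 02:19 at UTC (offset 0h)
Target zone: UTC+8 (offset 8h)
Difference: 8 - (0) = 8 hours
Calculation: 2 + (8) = 10
Result: 10:19

10:19


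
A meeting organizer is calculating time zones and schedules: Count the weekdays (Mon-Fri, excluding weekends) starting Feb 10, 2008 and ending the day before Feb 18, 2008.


Start: 2008-02-10 (Sunday)
End (exclusive): 2008-02-18 (Monday)
Total calendar days: 8
Full weeks: 8 // 7 = 1 -> 5 weekdays
Remaining 1 days starting on Sunday:
  Sun(-) -> 0 weekdays
Total business days: 5 + 0 = 5

5


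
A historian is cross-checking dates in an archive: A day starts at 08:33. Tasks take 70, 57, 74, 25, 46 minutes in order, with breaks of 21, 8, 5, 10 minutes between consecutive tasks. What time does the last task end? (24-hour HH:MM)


Start: 08:33 = 513 min from midnight
  after task 1 (70 min): 09:43
  after break (21 min): 10:04
  after task 2 (57 min): 11:01
  after break (8 min): 11:09
  after task 3 (74 min): 12:23
  after break (5 min): 12:28
  after task 4 (25 min): 12:53
  after break (10 min): 13:03
  after task 5 (46 min): 13:49
Total elapsed: 316 minutes
End time: 13:49

13:49


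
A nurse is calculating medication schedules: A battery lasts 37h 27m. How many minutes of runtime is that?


Hours: 37
Extra minutes: 27
Minutes per hour: 60
Hours to minutes: 37 x 60 = 2220
Total: 2220 + 27 = 2247

2247


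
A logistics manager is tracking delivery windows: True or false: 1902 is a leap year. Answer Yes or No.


Year: 1902
Divisible by 4? 1902 / 4 = 475.5 -> No
Not divisible by 4, so NOT a leap year

No


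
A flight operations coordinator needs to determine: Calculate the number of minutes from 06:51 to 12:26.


Start time: 06:51 = 411 minutes from midnight
End time: 12:26 = 746 minutes from midnight
Difference: 746 - 411 = 335 minutes
That is 5 hours and 35 minutes

335


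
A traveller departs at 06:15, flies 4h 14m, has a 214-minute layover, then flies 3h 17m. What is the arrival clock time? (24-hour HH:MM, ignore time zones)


Depart: 06:15
Leg 1: +254 min -> 10:29
Layover: +214 min -> 14:03
Leg 2: +197 min -> 17:20
Total travel: 665 minutes = 11h 5m
Arrival: 17:20

17:20


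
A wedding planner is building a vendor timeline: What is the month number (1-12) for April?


Calendar month order:
3. March
4. April <--
5. May
April is month number 4

4


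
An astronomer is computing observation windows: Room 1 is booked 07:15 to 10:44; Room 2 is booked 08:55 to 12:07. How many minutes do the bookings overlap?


Interval A: [435, 644] minutes from midnight
Interval B: [535, 727] minutes from midnight
Overlap start = max(435, 535) = 535
Overlap end = min(644, 727) = 644
Overlap = 644 - 535 = 109 minutes

109


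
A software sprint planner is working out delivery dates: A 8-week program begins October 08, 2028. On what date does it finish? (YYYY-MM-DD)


Start: 2028-10-08
Weeks to add: 8
Convert to days: 8 x 7 = 56 days
Add 56 days to 2028-10-08
Result: 2028-12-03

2028-12-03


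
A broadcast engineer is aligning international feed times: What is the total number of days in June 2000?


Month: June
Year: 2000
June is a 30-day month
Total: 30 days

30


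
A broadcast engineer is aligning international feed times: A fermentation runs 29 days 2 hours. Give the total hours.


Days: 29
Extra hours: 2
Hours per day: 24
Days to hours: 29 x 24 = 696
Total: 696 + 2 = 698

698


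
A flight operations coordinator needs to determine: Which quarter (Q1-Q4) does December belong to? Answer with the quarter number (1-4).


Month: December (month 12)
Q1: January-March (months 1-3)
Q2: April-June (months 4-6)
Q3: July-September (months 7-9)
Q4: October-December (months 10-12)
Month 12 falls in Q4

4


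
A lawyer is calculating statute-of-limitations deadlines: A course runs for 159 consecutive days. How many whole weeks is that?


Total days: 159
Days per week: 7
Division: 159 / 7 = 22 remainder 5
Complete weeks: 22
Remaining days: 5

22


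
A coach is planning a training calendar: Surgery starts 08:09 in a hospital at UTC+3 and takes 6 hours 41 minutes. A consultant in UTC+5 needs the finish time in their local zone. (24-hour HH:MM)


Start: 08:09 in UTC+3
Step 1 - add duration:
  minutes: 9 + 41 = 50
  hours: 8 + 6 + 0 = 14
  end in UTC+3: 14:50
Step 2 - convert UTC+3 -> UTC+5:
  offset difference: 5 - (3) = 2 hours
  14 + (2) = 16 -> mod 24 = 16
Result: 16:50 in UTC+5

16:50


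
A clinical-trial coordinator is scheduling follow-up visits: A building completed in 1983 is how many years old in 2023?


Birth year: 1983
Current year: 2023
Age = current year - birth year
Age = 2023 - 1983 = 40

40


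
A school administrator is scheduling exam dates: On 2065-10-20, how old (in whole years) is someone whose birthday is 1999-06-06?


Birth: 1999-06-06
Reference: 2065-10-20
Year difference: 2065 - 1999 = 66
Has birthday (06-06) occurred by 10-20? Yes
Age in full years: 66

66


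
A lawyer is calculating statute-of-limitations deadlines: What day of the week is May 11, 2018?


Date: 2018-05-11
January 1, 2018 is a Monday
Day of year: 131
Offset from Jan 1: 130 days
130 mod 7 = 4
Result: Friday

Friday


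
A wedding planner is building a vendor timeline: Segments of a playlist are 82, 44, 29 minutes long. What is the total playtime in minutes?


Durations: 82, 44, 29
Running sum: 82
+ 44 = 126
+ 29 = 155
Total duration: 155 minutes
That is 2 hours and 35 minutes

155


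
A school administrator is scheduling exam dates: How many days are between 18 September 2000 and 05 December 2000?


Start date: 2000-09-18
End date: 2000-12-05
Sep 2000: +13 days
Oct 2000: +31 days
Nov 2000: +30 days
Dec 2000: +4 days
Total: 78 days

78


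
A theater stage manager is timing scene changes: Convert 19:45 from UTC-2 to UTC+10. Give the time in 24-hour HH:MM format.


Local time: 19:45 at UTC-2 (offset -2h)
Target zone: UTC+10 (offset 10h)
Difference: 10 - (-2) = 12 hours
Calculation: 19 + (12) = 31
Wraparound: (31) mod 24 = 7
Result: 07:45

07:45


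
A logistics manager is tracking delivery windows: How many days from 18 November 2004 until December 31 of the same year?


Start: November 18, 2004
End: December 31, 2004
Days left in November: 12
December: 31
Sum of remaining months: 31
Total: 12 + 31 = 43

43


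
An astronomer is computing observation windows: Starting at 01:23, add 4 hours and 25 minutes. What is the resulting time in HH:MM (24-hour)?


Start time: 01:23
Adding: 4 hours 25 minutes
Minutes: 23 + 25 = 48
Hours: 1 + 4 + 0 = 5
Result: 05:48

05:48


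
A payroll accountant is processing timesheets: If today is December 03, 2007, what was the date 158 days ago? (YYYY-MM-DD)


Start: 2007-12-03
Subtracting 158 days
Days already passed in December: 3
After going back through December: 155 more days to subtract
November 2007: 30 days, 125 remaining
October 2007: 31 days, 94 remaining
September 2007: 30 days, 64 remaining
August 2007: 31 days, 33 remaining
Result: 2007-06-28

2007-06-28


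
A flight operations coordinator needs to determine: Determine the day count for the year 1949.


Year: 1949
Check leap year rules:
Divisible by 4? No
1949 is not a leap year
Days: 365

365


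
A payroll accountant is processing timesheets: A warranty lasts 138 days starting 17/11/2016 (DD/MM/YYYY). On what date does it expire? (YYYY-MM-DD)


Start: 2016-11-17
Adding 138 days
Days remaining in November: 13
After November: 125 days still to add
December 2016: 31 days, 94 remaining
January 2017: 31 days, 63 remaining
February 2017: 28 days, 35 remaining
March 2017: 31 days, 4 remaining
Result: 2017-04-04

2017-04-04


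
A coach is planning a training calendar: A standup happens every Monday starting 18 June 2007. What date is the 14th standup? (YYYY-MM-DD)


First occurrence: 2007-06-18 (occurrence 1)
Each occurrence is 7 days after the previous.
Occurrence 14 is 13 weeks after the first.
13 weeks = 91 days
2007-06-18 + 91 days = 2007-09-17

2007-09-17


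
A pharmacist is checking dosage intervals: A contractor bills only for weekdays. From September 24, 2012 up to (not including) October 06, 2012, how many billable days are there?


Start: 2012-09-24 (Monday)
End (exclusive): 2012-10-06 (Saturday)
Total calendar days: 12
Full weeks: 12 // 7 = 1 -> 5 weekdays
Remaining 5 days starting on Monday:
  Mon(w), Tue(w), Wed(w), Thu(w), Fri(w) -> 5 weekdays
Total business days: 5 + 5 = 10

10


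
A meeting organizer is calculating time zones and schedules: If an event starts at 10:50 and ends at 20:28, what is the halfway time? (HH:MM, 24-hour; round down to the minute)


Start time: 10:50 = 650 minutes from midnight
End time: 20:28 = 1228 minutes from midnight
Sum: 650 + 1228 = 1878
Midpoint: 1878 / 2 = 939 minutes
Convert: 939 / 60 = 15 hours, 39 minutes
Result: 15:39

15:39


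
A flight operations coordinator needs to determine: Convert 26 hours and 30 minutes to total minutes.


Hours: 26
Minutes: 30
Convert hours to minutes: 26 x 60 = 1560
Add remaining minutes: 1560 + 30 = 1590

1590


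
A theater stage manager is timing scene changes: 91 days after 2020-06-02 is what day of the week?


Start: 2020-06-02 (Tuesday)
Step 1 - find target date: add 91 days
  2020-06-02 + 91 days = 2020-09-01
Step 2 - day of week:
  91 mod 7 = 0
  Tuesday + 0 days -> Tuesday
Result: Tuesday (2020-09-01)

Tuesday


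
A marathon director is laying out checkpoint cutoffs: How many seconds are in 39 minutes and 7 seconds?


Minutes: 39
Seconds: 7
Convert minutes to seconds: 39 x 60 = 2340
Add remaining seconds: 2340 + 7 = 2347

2347


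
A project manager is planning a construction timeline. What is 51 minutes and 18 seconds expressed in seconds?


Minutes: 51
Extra seconds: 18
Seconds per minute: 60
Minutes to seconds: 51 x 60 = 3060
Total: 3060 + 18 = 3078

3078


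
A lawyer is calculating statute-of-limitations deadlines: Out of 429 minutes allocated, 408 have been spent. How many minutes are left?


Total budget: 429 minutes
Time used: 408 minutes
Remaining: 429 - 408 = 21 minutes
Percent used: 95.1%
Percent remaining: 4.9%

21


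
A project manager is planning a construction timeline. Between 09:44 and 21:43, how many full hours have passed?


Start: 09:44
End: 21:43
Hour difference: 21 - 9 = 12 hours
Minute difference: 43 - 44 = -1 minutes
Total minutes: 719
Complete hours: 719 / 60 = 11 (remainder 59)

11


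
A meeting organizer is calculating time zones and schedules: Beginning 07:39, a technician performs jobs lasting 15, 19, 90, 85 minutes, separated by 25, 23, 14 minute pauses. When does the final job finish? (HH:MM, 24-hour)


Start: 07:39 = 459 min from midnight
  after task 1 (15 min): 07:54
  after break (25 min): 08:19
  after task 2 (19 min): 08:38
  after break (23 min): 09:01
  after task 3 (90 min): 10:31
  after break (14 min): 10:45
  after task 4 (85 min): 12:10
Total elapsed: 271 minutes
End time: 12:10

12:10


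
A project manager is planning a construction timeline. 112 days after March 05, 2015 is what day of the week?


Start: 2015-03-05 (Thursday)
Step 1 - find target date: add 112 days
  2015-03-05 + 112 days = 2015-06-25
Step 2 - day of week:
  112 mod 7 = 0
  Thursday + 0 days -> Thursday
Result: Thursday (2015-06-25)

Thursday


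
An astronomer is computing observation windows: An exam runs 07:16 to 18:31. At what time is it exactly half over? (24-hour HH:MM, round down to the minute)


Start time: 07:16 = 436 minutes from midnight
End time: 18:31 = 1111 minutes from midnight
Sum: 436 + 1111 = 1547
Midpoint: 1547 / 2 = 773 minutes
Convert: 773 / 60 = 12 hours, 53 minutes
Result: 12:53

12:53


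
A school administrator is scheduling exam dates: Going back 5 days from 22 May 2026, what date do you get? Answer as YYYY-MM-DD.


Start: 2026-05-22
Subtracting 5 days
Days already passed in May: 22
Result: 2026-05-17

2026-05-17


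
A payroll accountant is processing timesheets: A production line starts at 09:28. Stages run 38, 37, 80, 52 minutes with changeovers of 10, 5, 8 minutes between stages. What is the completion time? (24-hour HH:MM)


Start: 09:28 = 568 min from midnight
  after task 1 (38 min): 10:06
  after break (10 min): 10:16
  after task 2 (37 min): 10:53
  after break (5 min): 10:58
  after task 3 (80 min): 12:18
  after break (8 min): 12:26
  after task 4 (52 min): 13:18
Total elapsed: 230 minutes
End time: 13:18

13:18


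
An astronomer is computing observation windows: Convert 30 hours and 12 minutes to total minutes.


Hours: 30
Extra minutes: 12
Minutes per hour: 60
Hours to minutes: 30 x 60 = 1800
Total: 1800 + 12 = 1812

1812


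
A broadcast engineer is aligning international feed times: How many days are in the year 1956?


Year: 1956
Check leap year rules:
Divisible by 4? Yes
Divisible by 100? No
1956 is a leap year
Days: 366

366


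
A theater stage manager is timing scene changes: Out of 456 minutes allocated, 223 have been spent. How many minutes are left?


Total budget: 456 minutes
Time used: 223 minutes
Remaining: 456 - 223 = 233 minutes
Percent used: 48.9%
Percent remaining: 51.1%

233


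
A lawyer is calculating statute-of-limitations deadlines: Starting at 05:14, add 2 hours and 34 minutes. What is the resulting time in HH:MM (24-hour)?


Start time: 05:14
Adding: 2 hours 34 minutes
Minutes: 14 + 34 = 48
Hours: 5 + 2 + 0 = 7
Result: 07:48

07:48


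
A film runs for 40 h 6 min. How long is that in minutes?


Hours: 40
Minutes: 6
Convert hours to minutes: 40 x 60 = 2400
Add remaining minutes: 2400 + 6 = 2406

2406


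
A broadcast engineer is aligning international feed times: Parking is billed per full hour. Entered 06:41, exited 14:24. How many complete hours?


Start: 06:41
End: 14:24
Hour difference: 14 - 6 = 8 hours
Minute difference: 24 - 41 = -17 minutes
Total minutes: 463
Complete hours: 463 / 60 = 7 (remainder 43)

7


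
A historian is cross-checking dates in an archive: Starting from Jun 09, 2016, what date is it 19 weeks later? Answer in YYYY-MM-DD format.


Start: 2016-06-09
Weeks to add: 19
Convert to days: 19 x 7 = 133 days
Add 133 days to 2016-06-09
Result: 2016-10-20

2016-10-20


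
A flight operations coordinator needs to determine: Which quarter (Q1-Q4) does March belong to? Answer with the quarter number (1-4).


Month: March (month 3)
Q1: January-March (months 1-3)
Q2: April-June (months 4-6)
Q3: July-September (months 7-9)
Q4: October-December (months 10-12)
Month 3 falls in Q1

1
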